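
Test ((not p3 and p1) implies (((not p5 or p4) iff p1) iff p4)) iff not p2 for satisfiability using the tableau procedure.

Satisfiable

Initial set: {(((not p3 and p1) implies (((not p5 or p4) iff p1) iff p4)) iff not p2)}.
(((not p3 and p1) implies (((not p5 or p4) iff p1) iff p4)) iff not p2): β-rule — branch into ((not p3 and p1) implies (((not p5 or p4) iff p1) iff p4)), not p2  //  not ((not p3 and p1) implies (((not p5 or p4) iff p1) iff p4)), not not p2.
  branch 1 (add ((not p3 and p1) implies (((not p5 or p4) iff p1) iff p4)), not p2):
    ((not p3 and p1) implies (((not p5 or p4) iff p1) iff p4)): β-rule — branch into not (not p3 and p1)  //  (((not p5 or p4) iff p1) iff p4).
      branch 1.1 (add not (not p3 and p1)):
        not (not p3 and p1): β-rule — branch into not not p3  //  not p1.
          branch 1.1.1 (add not not p3):
            ○ open, literals {p2=false, p3=true}.
          branch 1.1.2 (add not p1):
            ○ open, literals {p1=false, p2=false}.
      branch 1.2 (add (((not p5 or p4) iff p1) iff p4)):
        (((not p5 or p4) iff p1) iff p4): β-rule — branch into ((not p5 or p4) iff p1), p4  //  not ((not p5 or p4) iff p1), not p4.
          branch 1.2.1 (add ((not p5 or p4) iff p1), p4):
            ((not p5 or p4) iff p1): β-rule — branch into (not p5 or p4), p1  //  not (not p5 or p4), not p1.
              branch 1.2.1.1 (add (not p5 or p4), p1):
                (not p5 or p4): β-rule — branch into not p5  //  p4.
                  branch 1.2.1.1.1 (add not p5):
                    ○ open, literals {p1=true, p2=false, p4=true, p5=false}.
                  branch 1.2.1.1.2 (add p4):
                    ○ open, literals {p1=true, p2=false, p4=true}.
              branch 1.2.1.2 (add not (not p5 or p4), not p1):
                not (not p5 or p4): α-rule — add not not p5, not p4.
                × closes — contains both p4 and not p4.
          branch 1.2.2 (add not ((not p5 or p4) iff p1), not p4):
            not ((not p5 or p4) iff p1): β-rule — branch into (not p5 or p4), not p1  //  not (not p5 or p4), p1.
              branch 1.2.2.1 (add (not p5 or p4), not p1):
                (not p5 or p4): β-rule — branch into not p5  //  p4.
                  branch 1.2.2.1.1 (add not p5):
                    ○ open, literals {p1=false, p2=false, p4=false, p5=false}.
                  branch 1.2.2.1.2 (add p4):
                    × closes — contains both p4 and not p4.
              branch 1.2.2.2 (add not (not p5 or p4), p1):
                not (not p5 or p4): α-rule — add not not p5, not p4.
                ○ open, literals {p1=true, p2=false, p4=false, p5=true}.
  branch 2 (add not ((not p3 and p1) implies (((not p5 or p4) iff p1) iff p4)), not not p2):
    not ((not p3 and p1) implies (((not p5 or p4) iff p1) iff p4)): α-rule — add (not p3 and p1), not (((not p5 or p4) iff p1) iff p4).
    (not p3 and p1): α-rule — add not p3, p1.
    not (((not p5 or p4) iff p1) iff p4): β-rule — branch into ((not p5 or p4) iff p1), not p4  //  not ((not p5 or p4) iff p1), p4.
      branch 2.1 (add ((not p5 or p4) iff p1), not p4):
        ((not p5 or p4) iff p1): β-rule — branch into (not p5 or p4), p1  //  not (not p5 or p4), not p1.
          branch 2.1.1 (add (not p5 or p4), p1):
            (not p5 or p4): β-rule — branch into not p5  //  p4.
              branch 2.1.1.1 (add not p5):
                ○ open, literals {p1=true, p2=true, p3=false, p4=false, p5=false}.
              branch 2.1.1.2 (add p4):
                × closes — contains both p4 and not p4.
          branch 2.1.2 (add not (not p5 or p4), not p1):
            × closes — contains both p1 and not p1.
      branch 2.2 (add not ((not p5 or p4) iff p1), p4):
        not ((not p5 or p4) iff p1): β-rule — branch into (not p5 or p4), not p1  //  not (not p5 or p4), p1.
          branch 2.2.1 (add (not p5 or p4), not p1):
            × closes — contains both p1 and not p1.
          branch 2.2.2 (add not (not p5 or p4), p1):
            not (not p5 or p4): α-rule — add not not p5, not p4.
            × closes — contains both p4 and not p4.
6 branches closed, 7 open.
An open branch gives a satisfying assignment: p2=false, p3=true.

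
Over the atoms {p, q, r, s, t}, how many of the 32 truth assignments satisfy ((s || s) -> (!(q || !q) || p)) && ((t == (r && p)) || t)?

Initial set: {T (((s || s) -> (!(q || !q) || p)) && ((t == (r && p)) || t))}.
T (((s || s) -> (!(q || !q) || p)) && ((t == (r && p)) || t)): α-rule — add T ((s || s) -> (!(q || !q) || p)), T ((t == (r && p)) || t).
T ((s || s) -> (!(q || !q) || p)): β-rule — branch into F (s || s)  //  T (!(q || !q) || p).
  branch 1 (add F (s || s)):
    F (s || s): α-rule — add F s, F s.
    T ((t == (r && p)) || t): β-rule — branch into T (t == (r && p))  //  T t.
      branch 1.1 (add T (t == (r && p))):
        T (t == (r && p)): β-rule — branch into T t, T (r && p)  //  F t, F (r && p).
          branch 1.1.1 (add T t, T (r && p)):
            T (r && p): α-rule — add T r, T p.
            ○ open, literals {p=T, r=T, s=F, t=T}.
          branch 1.1.2 (add F t, F (r && p)):
            F (r && p): β-rule — branch into F r  //  F p.
              branch 1.1.2.1 (add F r):
                ○ open, literals {r=F, s=F, t=F}.
              branch 1.1.2.2 (add F p):
                ○ open, literals {p=F, s=F, t=F}.
      branch 1.2 (add T t):
        ○ open, literals {s=F, t=T}.
  branch 2 (add T (!(q || !q) || p)):
    T ((t == (r && p)) || t): β-rule — branch into T (t == (r && p))  //  T t.
      branch 2.1 (add T (t == (r && p))):
        T (!(q || !q) || p): β-rule — branch into T !(q || !q)  //  T p.
          branch 2.1.1 (add T !(q || !q)):
            T !(q || !q): α-rule — add F q, F !q.
            × closes — contains both q and !q.
          branch 2.1.2 (add T p):
            T (t == (r && p)): β-rule — branch into T t, T (r && p)  //  F t, F (r && p).
              branch 2.1.2.1 (add T t, T (r && p)):
                T (r && p): α-rule — add T r, T p.
                ○ open, literals {p=T, r=T, t=T}.
              branch 2.1.2.2 (add F t, F (r && p)):
                F (r && p): β-rule — branch into F r  //  F p.
                  branch 2.1.2.2.1 (add F r):
                    ○ open, literals {p=T, r=F, t=F}.
                  branch 2.1.2.2.2 (add F p):
                    × closes — contains both p and !p.
      branch 2.2 (add T t):
        T (!(q || !q) || p): β-rule — branch into T !(q || !q)  //  T p.
          branch 2.2.1 (add T !(q || !q)):
            T !(q || !q): α-rule — add F q, F !q.
            × closes — contains both q and !q.
          branch 2.2.2 (add T p):
            ○ open, literals {p=T, t=T}.
3 branches closed, 7 open.
Each open branch fixes some atoms; the unmentioned ones are free. Counting distinct full assignments: branch {p=T, r=T, s=F, t=T} (q) contributes 2 new; branch {r=F, s=F, t=F} (p, q) contributes 4 new; branch {p=F, s=F, t=F} (q, r) contributes 2 new; branch {s=F, t=T} (p, q, r) contributes 6 new; branch {p=T, r=T, t=T} (q, s) contributes 2 new; branch {p=T, r=F, t=F} (q, s) contributes 2 new; branch {p=T, t=T} (q, r, s) contributes 2 new. Total: 20.

20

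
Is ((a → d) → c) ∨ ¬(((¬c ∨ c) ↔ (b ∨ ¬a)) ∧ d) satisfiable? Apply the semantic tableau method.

Satisfiable

Initial set: {(((a → d) → c) ∨ ¬(((¬c ∨ c) ↔ (b ∨ ¬a)) ∧ d))}.
(((a → d) → c) ∨ ¬(((¬c ∨ c) ↔ (b ∨ ¬a)) ∧ d)): β-rule — branch into ((a → d) → c)  //  ¬(((¬c ∨ c) ↔ (b ∨ ¬a)) ∧ d).
  branch 1 (add ((a → d) → c)):
    ((a → d) → c): β-rule — branch into ¬(a → d)  //  c.
      branch 1.1 (add ¬(a → d)):
        ¬(a → d): α-rule — add a, ¬d.
        ○ open, literals {a=T, d=F}.
      branch 1.2 (add c):
        ○ open, literals {c=T}.
  branch 2 (add ¬(((¬c ∨ c) ↔ (b ∨ ¬a)) ∧ d)):
    ¬(((¬c ∨ c) ↔ (b ∨ ¬a)) ∧ d): β-rule — branch into ¬((¬c ∨ c) ↔ (b ∨ ¬a))  //  ¬d.
      branch 2.1 (add ¬((¬c ∨ c) ↔ (b ∨ ¬a))):
        ¬((¬c ∨ c) ↔ (b ∨ ¬a)): β-rule — branch into (¬c ∨ c), ¬(b ∨ ¬a)  //  ¬(¬c ∨ c), (b ∨ ¬a).
          branch 2.1.1 (add (¬c ∨ c), ¬(b ∨ ¬a)):
            ¬(b ∨ ¬a): α-rule — add ¬b, ¬¬a.
            (¬c ∨ c): β-rule — branch into ¬c  //  c.
              branch 2.1.1.1 (add ¬c):
                ○ open, literals {a=T, b=F, c=F}.
              branch 2.1.1.2 (add c):
                ○ open, literals {a=T, b=F, c=T}.
          branch 2.1.2 (add ¬(¬c ∨ c), (b ∨ ¬a)):
            ¬(¬c ∨ c): α-rule — add ¬¬c, ¬c.
            × closes — contains both c and ¬c.
      branch 2.2 (add ¬d):
        ○ open, literals {d=F}.
1 branch closed, 5 open.
An open branch gives a satisfying assignment: a=T, d=F.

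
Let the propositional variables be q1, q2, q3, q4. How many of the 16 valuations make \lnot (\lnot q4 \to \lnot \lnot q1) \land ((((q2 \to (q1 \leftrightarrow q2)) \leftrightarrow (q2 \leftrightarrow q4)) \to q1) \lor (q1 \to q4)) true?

4

Initial set: {(\lnot (\lnot q4 \to \lnot \lnot q1) \land ((((q2 \to (q1 \leftrightarrow q2)) \leftrightarrow (q2 \leftrightarrow q4)) \to q1) \lor (q1 \to q4)))}.
(\lnot (\lnot q4 \to \lnot \lnot q1) \land ((((q2 \to (q1 \leftrightarrow q2)) \leftrightarrow (q2 \leftrightarrow q4)) \to q1) \lor (q1 \to q4))): α-rule — add \lnot (\lnot q4 \to \lnot \lnot q1), ((((q2 \to (q1 \leftrightarrow q2)) \leftrightarrow (q2 \leftrightarrow q4)) \to q1) \lor (q1 \to q4)).
\lnot (\lnot q4 \to \lnot \lnot q1): α-rule — add \lnot q4, \lnot \lnot \lnot q1.
\lnot \lnot \lnot q1: drop double negation, giving \lnot q1.
((((q2 \to (q1 \leftrightarrow q2)) \leftrightarrow (q2 \leftrightarrow q4)) \to q1) \lor (q1 \to q4)): β-rule — branch into (((q2 \to (q1 \leftrightarrow q2)) \leftrightarrow (q2 \leftrightarrow q4)) \to q1)  //  (q1 \to q4).
  branch 1 (add (((q2 \to (q1 \leftrightarrow q2)) \leftrightarrow (q2 \leftrightarrow q4)) \to q1)):
    (((q2 \to (q1 \leftrightarrow q2)) \leftrightarrow (q2 \leftrightarrow q4)) \to q1): β-rule — branch into \lnot ((q2 \to (q1 \leftrightarrow q2)) \leftrightarrow (q2 \leftrightarrow q4))  //  q1.
      branch 1.1 (add \lnot ((q2 \to (q1 \leftrightarrow q2)) \leftrightarrow (q2 \leftrightarrow q4))):
        \lnot ((q2 \to (q1 \leftrightarrow q2)) \leftrightarrow (q2 \leftrightarrow q4)): β-rule — branch into (q2 \to (q1 \leftrightarrow q2)), \lnot (q2 \leftrightarrow q4)  //  \lnot (q2 \to (q1 \leftrightarrow q2)), (q2 \leftrightarrow q4).
          branch 1.1.1 (add (q2 \to (q1 \leftrightarrow q2)), \lnot (q2 \leftrightarrow q4)):
            (q2 \to (q1 \leftrightarrow q2)): β-rule — branch into \lnot q2  //  (q1 \leftrightarrow q2).
              branch 1.1.1.1 (add \lnot q2):
                \lnot (q2 \leftrightarrow q4): β-rule — branch into q2, \lnot q4  //  \lnot q2, q4.
                  branch 1.1.1.1.1 (add q2, \lnot q4):
                    × closes — contains both q2 and \lnot q2.
                  branch 1.1.1.1.2 (add \lnot q2, q4):
                    × closes — contains both q4 and \lnot q4.
              branch 1.1.1.2 (add (q1 \leftrightarrow q2)):
                \lnot (q2 \leftrightarrow q4): β-rule — branch into q2, \lnot q4  //  \lnot q2, q4.
                  branch 1.1.1.2.1 (add q2, \lnot q4):
                    (q1 \leftrightarrow q2): β-rule — branch into q1, q2  //  \lnot q1, \lnot q2.
                      branch 1.1.1.2.1.1 (add q1, q2):
                        × closes — contains both q1 and \lnot q1.
                      branch 1.1.1.2.1.2 (add \lnot q1, \lnot q2):
                        × closes — contains both q2 and \lnot q2.
                  branch 1.1.1.2.2 (add \lnot q2, q4):
                    × closes — contains both q4 and \lnot q4.
          branch 1.1.2 (add \lnot (q2 \to (q1 \leftrightarrow q2)), (q2 \leftrightarrow q4)):
            \lnot (q2 \to (q1 \leftrightarrow q2)): α-rule — add q2, \lnot (q1 \leftrightarrow q2).
            (q2 \leftrightarrow q4): β-rule — branch into q2, q4  //  \lnot q2, \lnot q4.
              branch 1.1.2.1 (add q2, q4):
                × closes — contains both q4 and \lnot q4.
              branch 1.1.2.2 (add \lnot q2, \lnot q4):
                × closes — contains both q2 and \lnot q2.
      branch 1.2 (add q1):
        × closes — contains both q1 and \lnot q1.
  branch 2 (add (q1 \to q4)):
    (q1 \to q4): β-rule — branch into \lnot q1  //  q4.
      branch 2.1 (add \lnot q1):
        ○ open, literals {q1=0, q4=0}.
      branch 2.2 (add q4):
        × closes — contains both q4 and \lnot q4.
9 branches closed, 1 open.
Each open branch fixes some atoms; the unmentioned ones are free. Counting distinct full assignments: branch {q1=0, q4=0} (q2, q3) contributes 4 new. Total: 4.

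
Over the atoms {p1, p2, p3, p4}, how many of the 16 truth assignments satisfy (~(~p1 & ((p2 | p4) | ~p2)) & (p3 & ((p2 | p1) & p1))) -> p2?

Initial set: {((~(~p1 & ((p2 | p4) | ~p2)) & (p3 & ((p2 | p1) & p1))) -> p2)}.
((~(~p1 & ((p2 | p4) | ~p2)) & (p3 & ((p2 | p1) & p1))) -> p2): β-rule — branch into ~(~(~p1 & ((p2 | p4) | ~p2)) & (p3 & ((p2 | p1) & p1)))  //  p2.
  branch 1 (add ~(~(~p1 & ((p2 | p4) | ~p2)) & (p3 & ((p2 | p1) & p1)))):
    ~(~(~p1 & ((p2 | p4) | ~p2)) & (p3 & ((p2 | p1) & p1))): β-rule — branch into ~~(~p1 & ((p2 | p4) | ~p2))  //  ~(p3 & ((p2 | p1) & p1)).
      branch 1.1 (add ~~(~p1 & ((p2 | p4) | ~p2))):
        ~~(~p1 & ((p2 | p4) | ~p2)): α-rule — add ~p1, ((p2 | p4) | ~p2).
        ((p2 | p4) | ~p2): β-rule — branch into (p2 | p4)  //  ~p2.
          branch 1.1.1 (add (p2 | p4)):
            (p2 | p4): β-rule — branch into p2  //  p4.
              branch 1.1.1.1 (add p2):
                ○ open, literals {p1=0, p2=1}.
              branch 1.1.1.2 (add p4):
                ○ open, literals {p1=0, p4=1}.
          branch 1.1.2 (add ~p2):
            ○ open, literals {p1=0, p2=0}.
      branch 1.2 (add ~(p3 & ((p2 | p1) & p1))):
        ~(p3 & ((p2 | p1) & p1)): β-rule — branch into ~p3  //  ~((p2 | p1) & p1).
          branch 1.2.1 (add ~p3):
            ○ open, literals {p3=0}.
          branch 1.2.2 (add ~((p2 | p1) & p1)):
            ~((p2 | p1) & p1): β-rule — branch into ~(p2 | p1)  //  ~p1.
              branch 1.2.2.1 (add ~(p2 | p1)):
                ~(p2 | p1): α-rule — add ~p2, ~p1.
                ○ open, literals {p1=0, p2=0}.
              branch 1.2.2.2 (add ~p1):
                ○ open, literals {p1=0}.
  branch 2 (add p2):
    ○ open, literals {p2=1}.
0 branches closed, 7 open.
Each open branch fixes some atoms; the unmentioned ones are free. Counting distinct full assignments: branch {p1=0, p2=1} (p3, p4) contributes 4 new; branch {p1=0, p4=1} (p2, p3) contributes 2 new; branch {p1=0, p2=0} (p3, p4) contributes 2 new; branch {p3=0} (p1, p2, p4) contributes 4 new; branch {p1=0, p2=0} (p3, p4) contributes 0 new; branch {p1=0} (p2, p3, p4) contributes 0 new; branch {p2=1} (p1, p3, p4) contributes 2 new. Total: 14.

14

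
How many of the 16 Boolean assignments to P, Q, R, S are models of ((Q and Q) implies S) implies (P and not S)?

Initial set: {(((Q and Q) implies S) implies (P and not S))}.
(((Q and Q) implies S) implies (P and not S)): β-rule — branch into not ((Q and Q) implies S)  //  (P and not S).
  branch 1 (add not ((Q and Q) implies S)):
    not ((Q and Q) implies S): α-rule — add (Q and Q), not S.
    (Q and Q): α-rule — add Q, Q.
    ○ open, literals {Q=T, S=F}.
  branch 2 (add (P and not S)):
    (P and not S): α-rule — add P, not S.
    ○ open, literals {P=T, S=F}.
0 branches closed, 2 open.
Each open branch fixes some atoms; the unmentioned ones are free. Counting distinct full assignments: branch {Q=T, S=F} (P, R) contributes 4 new; branch {P=T, S=F} (Q, R) contributes 2 new. Total: 6.

6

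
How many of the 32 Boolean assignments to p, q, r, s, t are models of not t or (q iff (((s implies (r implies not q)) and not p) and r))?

Initial set: {(not t or (q iff (((s implies (r implies not q)) and not p) and r)))}.
(not t or (q iff (((s implies (r implies not q)) and not p) and r))): β-rule — branch into not t  //  (q iff (((s implies (r implies not q)) and not p) and r)).
  branch 1 (add not t):
    ○ open, literals {t=F}.
  branch 2 (add (q iff (((s implies (r implies not q)) and not p) and r))):
    (q iff (((s implies (r implies not q)) and not p) and r)): β-rule — branch into q, (((s implies (r implies not q)) and not p) and r)  //  not q, not (((s implies (r implies not q)) and not p) and r).
      branch 2.1 (add q, (((s implies (r implies not q)) and not p) and r)):
        (((s implies (r implies not q)) and not p) and r): α-rule — add ((s implies (r implies not q)) and not p), r.
        ((s implies (r implies not q)) and not p): α-rule — add (s implies (r implies not q)), not p.
        (s implies (r implies not q)): β-rule — branch into not s  //  (r implies not q).
          branch 2.1.1 (add not s):
            ○ open, literals {p=F, q=T, r=T, s=F}.
          branch 2.1.2 (add (r implies not q)):
            (r implies not q): β-rule — branch into not r  //  not q.
              branch 2.1.2.1 (add not r):
                × closes — contains both r and not r.
              branch 2.1.2.2 (add not q):
                × closes — contains both q and not q.
      branch 2.2 (add not q, not (((s implies (r implies not q)) and not p) and r)):
        not (((s implies (r implies not q)) and not p) and r): β-rule — branch into not ((s implies (r implies not q)) and not p)  //  not r.
          branch 2.2.1 (add not ((s implies (r implies not q)) and not p)):
            not ((s implies (r implies not q)) and not p): β-rule — branch into not (s implies (r implies not q))  //  not not p.
              branch 2.2.1.1 (add not (s implies (r implies not q))):
                not (s implies (r implies not q)): α-rule — add s, not (r implies not q).
                not (r implies not q): α-rule — add r, not not q.
                × closes — contains both q and not q.
              branch 2.2.1.2 (add not not p):
                ○ open, literals {p=T, q=F}.
          branch 2.2.2 (add not r):
            ○ open, literals {q=F, r=F}.
3 branches closed, 4 open.
Each open branch fixes some atoms; the unmentioned ones are free. Counting distinct full assignments: branch {t=F} (p, q, r, s) contributes 16 new; branch {p=F, q=T, r=T, s=F} (t) contributes 1 new; branch {p=T, q=F} (r, s, t) contributes 4 new; branch {q=F, r=F} (p, s, t) contributes 2 new. Total: 23.

23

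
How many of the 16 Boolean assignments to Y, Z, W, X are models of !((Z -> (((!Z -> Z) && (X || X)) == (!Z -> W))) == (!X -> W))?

4

Initial set: {!((Z -> (((!Z -> Z) && (X || X)) == (!Z -> W))) == (!X -> W))}.
!((Z -> (((!Z -> Z) && (X || X)) == (!Z -> W))) == (!X -> W)): β-rule — branch into (Z -> (((!Z -> Z) && (X || X)) == (!Z -> W))), !(!X -> W)  //  !(Z -> (((!Z -> Z) && (X || X)) == (!Z -> W))), (!X -> W).
  branch 1 (add (Z -> (((!Z -> Z) && (X || X)) == (!Z -> W))), !(!X -> W)):
    !(!X -> W): α-rule — add !X, !W.
    (Z -> (((!Z -> Z) && (X || X)) == (!Z -> W))): β-rule — branch into !Z  //  (((!Z -> Z) && (X || X)) == (!Z -> W)).
      branch 1.1 (add !Z):
        ○ open, literals {W=F, X=F, Z=F}.
      branch 1.2 (add (((!Z -> Z) && (X || X)) == (!Z -> W))):
        (((!Z -> Z) && (X || X)) == (!Z -> W)): β-rule — branch into ((!Z -> Z) && (X || X)), (!Z -> W)  //  !((!Z -> Z) && (X || X)), !(!Z -> W).
          branch 1.2.1 (add ((!Z -> Z) && (X || X)), (!Z -> W)):
            ((!Z -> Z) && (X || X)): α-rule — add (!Z -> Z), (X || X).
            (!Z -> W): β-rule — branch into !!Z  //  W.
              branch 1.2.1.1 (add !!Z):
                (!Z -> Z): β-rule — branch into !!Z  //  Z.
                  branch 1.2.1.1.1 (add !!Z):
                    (X || X): β-rule — branch into X  //  X.
                      branch 1.2.1.1.1.1 (add X):
                        × closes — contains both X and !X.
                      branch 1.2.1.1.1.2 (add X):
                        × closes — contains both X and !X.
                  branch 1.2.1.1.2 (add Z):
                    (X || X): β-rule — branch into X  //  X.
                      branch 1.2.1.1.2.1 (add X):
                        × closes — contains both X and !X.
                      branch 1.2.1.1.2.2 (add X):
                        × closes — contains both X and !X.
              branch 1.2.1.2 (add W):
                × closes — contains both W and !W.
          branch 1.2.2 (add !((!Z -> Z) && (X || X)), !(!Z -> W)):
            !(!Z -> W): α-rule — add !Z, !W.
            !((!Z -> Z) && (X || X)): β-rule — branch into !(!Z -> Z)  //  !(X || X).
              branch 1.2.2.1 (add !(!Z -> Z)):
                !(!Z -> Z): α-rule — add !Z, !Z.
                ○ open, literals {W=F, X=F, Z=F}.
              branch 1.2.2.2 (add !(X || X)):
                !(X || X): α-rule — add !X, !X.
                ○ open, literals {W=F, X=F, Z=F}.
  branch 2 (add !(Z -> (((!Z -> Z) && (X || X)) == (!Z -> W))), (!X -> W)):
    !(Z -> (((!Z -> Z) && (X || X)) == (!Z -> W))): α-rule — add Z, !(((!Z -> Z) && (X || X)) == (!Z -> W)).
    (!X -> W): β-rule — branch into !!X  //  W.
      branch 2.1 (add !!X):
        !(((!Z -> Z) && (X || X)) == (!Z -> W)): β-rule — branch into ((!Z -> Z) && (X || X)), !(!Z -> W)  //  !((!Z -> Z) && (X || X)), (!Z -> W).
          branch 2.1.1 (add ((!Z -> Z) && (X || X)), !(!Z -> W)):
            ((!Z -> Z) && (X || X)): α-rule — add (!Z -> Z), (X || X).
            !(!Z -> W): α-rule — add !Z, !W.
            × closes — contains both Z and !Z.
          branch 2.1.2 (add !((!Z -> Z) && (X || X)), (!Z -> W)):
            !((!Z -> Z) && (X || X)): β-rule — branch into !(!Z -> Z)  //  !(X || X).
              branch 2.1.2.1 (add !(!Z -> Z)):
                !(!Z -> Z): α-rule — add !Z, !Z.
                × closes — contains both Z and !Z.
              branch 2.1.2.2 (add !(X || X)):
                !(X || X): α-rule — add !X, !X.
                × closes — contains both X and !X.
      branch 2.2 (add W):
        !(((!Z -> Z) && (X || X)) == (!Z -> W)): β-rule — branch into ((!Z -> Z) && (X || X)), !(!Z -> W)  //  !((!Z -> Z) && (X || X)), (!Z -> W).
          branch 2.2.1 (add ((!Z -> Z) && (X || X)), !(!Z -> W)):
            ((!Z -> Z) && (X || X)): α-rule — add (!Z -> Z), (X || X).
            !(!Z -> W): α-rule — add !Z, !W.
            × closes — contains both Z and !Z.
          branch 2.2.2 (add !((!Z -> Z) && (X || X)), (!Z -> W)):
            !((!Z -> Z) && (X || X)): β-rule — branch into !(!Z -> Z)  //  !(X || X).
              branch 2.2.2.1 (add !(!Z -> Z)):
                !(!Z -> Z): α-rule — add !Z, !Z.
                × closes — contains both Z and !Z.
              branch 2.2.2.2 (add !(X || X)):
                !(X || X): α-rule — add !X, !X.
                (!Z -> W): β-rule — branch into !!Z  //  W.
                  branch 2.2.2.2.1 (add !!Z):
                    ○ open, literals {W=T, X=F, Z=T}.
                  branch 2.2.2.2.2 (add W):
                    ○ open, literals {W=T, X=F, Z=T}.
10 branches closed, 5 open.
Each open branch fixes some atoms; the unmentioned ones are free. Counting distinct full assignments: branch {W=F, X=F, Z=F} (Y) contributes 2 new; branch {W=F, X=F, Z=F} (Y) contributes 0 new; branch {W=F, X=F, Z=F} (Y) contributes 0 new; branch {W=T, X=F, Z=T} (Y) contributes 2 new; branch {W=T, X=F, Z=T} (Y) contributes 0 new. Total: 4.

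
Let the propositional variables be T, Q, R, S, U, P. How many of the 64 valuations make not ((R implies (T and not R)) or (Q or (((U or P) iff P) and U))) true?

Initial set: {not ((R implies (T and not R)) or (Q or (((U or P) iff P) and U)))}.
not ((R implies (T and not R)) or (Q or (((U or P) iff P) and U))): α-rule — add not (R implies (T and not R)), not (Q or (((U or P) iff P) and U)).
not (R implies (T and not R)): α-rule — add R, not (T and not R).
not (Q or (((U or P) iff P) and U)): α-rule — add not Q, not (((U or P) iff P) and U).
not (T and not R): β-rule — branch into not T  //  not not R.
  branch 1 (add not T):
    not (((U or P) iff P) and U): β-rule — branch into not ((U or P) iff P)  //  not U.
      branch 1.1 (add not ((U or P) iff P)):
        not ((U or P) iff P): β-rule — branch into (U or P), not P  //  not (U or P), P.
          branch 1.1.1 (add (U or P), not P):
            (U or P): β-rule — branch into U  //  P.
              branch 1.1.1.1 (add U):
                ○ open, literals {P=0, Q=0, R=1, T=0, U=1}.
              branch 1.1.1.2 (add P):
                × closes — contains both P and not P.
          branch 1.1.2 (add not (U or P), P):
            not (U or P): α-rule — add not U, not P.
            × closes — contains both P and not P.
      branch 1.2 (add not U):
        ○ open, literals {Q=0, R=1, T=0, U=0}.
  branch 2 (add not not R):
    not (((U or P) iff P) and U): β-rule — branch into not ((U or P) iff P)  //  not U.
      branch 2.1 (add not ((U or P) iff P)):
        not ((U or P) iff P): β-rule — branch into (U or P), not P  //  not (U or P), P.
          branch 2.1.1 (add (U or P), not P):
            (U or P): β-rule — branch into U  //  P.
              branch 2.1.1.1 (add U):
                ○ open, literals {P=0, Q=0, R=1, U=1}.
              branch 2.1.1.2 (add P):
                × closes — contains both P and not P.
          branch 2.1.2 (add not (U or P), P):
            not (U or P): α-rule — add not U, not P.
            × closes — contains both P and not P.
      branch 2.2 (add not U):
        ○ open, literals {Q=0, R=1, U=0}.
4 branches closed, 4 open.
Each open branch fixes some atoms; the unmentioned ones are free. Counting distinct full assignments: branch {P=0, Q=0, R=1, T=0, U=1} (S) contributes 2 new; branch {Q=0, R=1, T=0, U=0} (S, P) contributes 4 new; branch {P=0, Q=0, R=1, U=1} (T, S) contributes 2 new; branch {Q=0, R=1, U=0} (T, S, P) contributes 4 new. Total: 12.

12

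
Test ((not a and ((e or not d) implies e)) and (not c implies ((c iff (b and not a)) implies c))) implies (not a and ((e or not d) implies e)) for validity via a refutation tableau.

Valid

Assume the negation and expand:
Initial set: {not (((not a and ((e or not d) implies e)) and (not c implies ((c iff (b and not a)) implies c))) implies (not a and ((e or not d) implies e)))}.
not (((not a and ((e or not d) implies e)) and (not c implies ((c iff (b and not a)) implies c))) implies (not a and ((e or not d) implies e))): α-rule — add ((not a and ((e or not d) implies e)) and (not c implies ((c iff (b and not a)) implies c))), not (not a and ((e or not d) implies e)).
((not a and ((e or not d) implies e)) and (not c implies ((c iff (b and not a)) implies c))): α-rule — add (not a and ((e or not d) implies e)), (not c implies ((c iff (b and not a)) implies c)).
(not a and ((e or not d) implies e)): α-rule — add not a, ((e or not d) implies e).
not (not a and ((e or not d) implies e)): β-rule — branch into not not a  //  not ((e or not d) implies e).
  branch 1 (add not not a):
    × closes — contains both a and not a.
  branch 2 (add not ((e or not d) implies e)):
    not ((e or not d) implies e): α-rule — add (e or not d), not e.
    (not c implies ((c iff (b and not a)) implies c)): β-rule — branch into not not c  //  ((c iff (b and not a)) implies c).
      branch 2.1 (add not not c):
        ((e or not d) implies e): β-rule — branch into not (e or not d)  //  e.
          branch 2.1.1 (add not (e or not d)):
            not (e or not d): α-rule — add not e, not not d.
            (e or not d): β-rule — branch into e  //  not d.
              branch 2.1.1.1 (add e):
                × closes — contains both e and not e.
              branch 2.1.1.2 (add not d):
                × closes — contains both d and not d.
          branch 2.1.2 (add e):
            × closes — contains both e and not e.
      branch 2.2 (add ((c iff (b and not a)) implies c)):
        ((e or not d) implies e): β-rule — branch into not (e or not d)  //  e.
          branch 2.2.1 (add not (e or not d)):
            not (e or not d): α-rule — add not e, not not d.
            (e or not d): β-rule — branch into e  //  not d.
              branch 2.2.1.1 (add e):
                × closes — contains both e and not e.
              branch 2.2.1.2 (add not d):
                × closes — contains both d and not d.
          branch 2.2.2 (add e):
            × closes — contains both e and not e.
All 7 branches close.
Every branch closed, so the negation is unsatisfiable and the formula is valid.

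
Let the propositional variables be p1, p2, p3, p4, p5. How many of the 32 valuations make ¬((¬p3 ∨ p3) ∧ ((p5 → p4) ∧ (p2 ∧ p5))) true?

28

Initial set: {¬((¬p3 ∨ p3) ∧ ((p5 → p4) ∧ (p2 ∧ p5)))}.
¬((¬p3 ∨ p3) ∧ ((p5 → p4) ∧ (p2 ∧ p5))): β-rule — branch into ¬(¬p3 ∨ p3)  //  ¬((p5 → p4) ∧ (p2 ∧ p5)).
  branch 1 (add ¬(¬p3 ∨ p3)):
    ¬(¬p3 ∨ p3): α-rule — add ¬¬p3, ¬p3.
    × closes — contains both p3 and ¬p3.
  branch 2 (add ¬((p5 → p4) ∧ (p2 ∧ p5))):
    ¬((p5 → p4) ∧ (p2 ∧ p5)): β-rule — branch into ¬(p5 → p4)  //  ¬(p2 ∧ p5).
      branch 2.1 (add ¬(p5 → p4)):
        ¬(p5 → p4): α-rule — add p5, ¬p4.
        ○ open, literals {p4=false, p5=true}.
      branch 2.2 (add ¬(p2 ∧ p5)):
        ¬(p2 ∧ p5): β-rule — branch into ¬p2  //  ¬p5.
          branch 2.2.1 (add ¬p2):
            ○ open, literals {p2=false}.
          branch 2.2.2 (add ¬p5):
            ○ open, literals {p5=false}.
1 branch closed, 3 open.
Each open branch fixes some atoms; the unmentioned ones are free. Counting distinct full assignments: branch {p4=false, p5=true} (p1, p2, p3) contributes 8 new; branch {p2=false} (p1, p3, p4, p5) contributes 12 new; branch {p5=false} (p1, p2, p3, p4) contributes 8 new. Total: 28.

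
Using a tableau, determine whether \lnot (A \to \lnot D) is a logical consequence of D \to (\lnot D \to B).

No

Initial set: {T (D \to (\lnot D \to B)); F \lnot (A \to \lnot D)}.
T (D \to (\lnot D \to B)): β-rule — branch into F D  //  T (\lnot D \to B).
  branch 1 (add F D):
    F \lnot (A \to \lnot D): β-rule — branch into F A  //  T \lnot D.
      branch 1.1 (add F A):
        ○ open, literals {A=0, D=0}.
      branch 1.2 (add T \lnot D):
        ○ open, literals {D=0}.
  branch 2 (add T (\lnot D \to B)):
    F \lnot (A \to \lnot D): β-rule — branch into F A  //  T \lnot D.
      branch 2.1 (add F A):
        T (\lnot D \to B): β-rule — branch into F \lnot D  //  T B.
          branch 2.1.1 (add F \lnot D):
            ○ open, literals {A=0, D=1}.
          branch 2.1.2 (add T B):
            ○ open, literals {A=0, B=1}.
      branch 2.2 (add T \lnot D):
        T (\lnot D \to B): β-rule — branch into F \lnot D  //  T B.
          branch 2.2.1 (add F \lnot D):
            × closes — contains both D and \lnot D.
          branch 2.2.2 (add T B):
            ○ open, literals {B=1, D=0}.
1 branch closed, 5 open.
An open branch gives a countermodel: A=0, D=0 (unmentioned atoms arbitrary); the premises hold there but the conclusion fails.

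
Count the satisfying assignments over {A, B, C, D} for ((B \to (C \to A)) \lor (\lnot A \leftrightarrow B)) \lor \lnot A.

Initial set: {(((B \to (C \to A)) \lor (\lnot A \leftrightarrow B)) \lor \lnot A)}.
(((B \to (C \to A)) \lor (\lnot A \leftrightarrow B)) \lor \lnot A): β-rule — branch into ((B \to (C \to A)) \lor (\lnot A \leftrightarrow B))  //  \lnot A.
  branch 1 (add ((B \to (C \to A)) \lor (\lnot A \leftrightarrow B))):
    ((B \to (C \to A)) \lor (\lnot A \leftrightarrow B)): β-rule — branch into (B \to (C \to A))  //  (\lnot A \leftrightarrow B).
      branch 1.1 (add (B \to (C \to A))):
        (B \to (C \to A)): β-rule — branch into \lnot B  //  (C \to A).
          branch 1.1.1 (add \lnot B):
            ○ open, literals {B=0}.
          branch 1.1.2 (add (C \to A)):
            (C \to A): β-rule — branch into \lnot C  //  A.
              branch 1.1.2.1 (add \lnot C):
                ○ open, literals {C=0}.
              branch 1.1.2.2 (add A):
                ○ open, literals {A=1}.
      branch 1.2 (add (\lnot A \leftrightarrow B)):
        (\lnot A \leftrightarrow B): β-rule — branch into \lnot A, B  //  \lnot \lnot A, \lnot B.
          branch 1.2.1 (add \lnot A, B):
            ○ open, literals {A=0, B=1}.
          branch 1.2.2 (add \lnot \lnot A, \lnot B):
            ○ open, literals {A=1, B=0}.
  branch 2 (add \lnot A):
    ○ open, literals {A=0}.
0 branches closed, 6 open.
Each open branch fixes some atoms; the unmentioned ones are free. Counting distinct full assignments: branch {B=0} (A, C, D) contributes 8 new; branch {C=0} (A, B, D) contributes 4 new; branch {A=1} (B, C, D) contributes 2 new; branch {A=0, B=1} (C, D) contributes 2 new; branch {A=1, B=0} (C, D) contributes 0 new; branch {A=0} (B, C, D) contributes 0 new. Total: 16.

16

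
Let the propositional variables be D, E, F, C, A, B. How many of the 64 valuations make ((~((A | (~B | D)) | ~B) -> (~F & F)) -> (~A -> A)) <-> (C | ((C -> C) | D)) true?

40

Initial set: {(((~((A | (~B | D)) | ~B) -> (~F & F)) -> (~A -> A)) <-> (C | ((C -> C) | D)))}.
(((~((A | (~B | D)) | ~B) -> (~F & F)) -> (~A -> A)) <-> (C | ((C -> C) | D))): β-rule — branch into ((~((A | (~B | D)) | ~B) -> (~F & F)) -> (~A -> A)), (C | ((C -> C) | D))  //  ~((~((A | (~B | D)) | ~B) -> (~F & F)) -> (~A -> A)), ~(C | ((C -> C) | D)).
  branch 1 (add ((~((A | (~B | D)) | ~B) -> (~F & F)) -> (~A -> A)), (C | ((C -> C) | D))):
    ((~((A | (~B | D)) | ~B) -> (~F & F)) -> (~A -> A)): β-rule — branch into ~(~((A | (~B | D)) | ~B) -> (~F & F))  //  (~A -> A).
      branch 1.1 (add ~(~((A | (~B | D)) | ~B) -> (~F & F))):
        ~(~((A | (~B | D)) | ~B) -> (~F & F)): α-rule — add ~((A | (~B | D)) | ~B), ~(~F & F).
        ~((A | (~B | D)) | ~B): α-rule — add ~(A | (~B | D)), ~~B.
        ~(A | (~B | D)): α-rule — add ~A, ~(~B | D).
        ~(~B | D): α-rule — add ~~B, ~D.
        (C | ((C -> C) | D)): β-rule — branch into C  //  ((C -> C) | D).
          branch 1.1.1 (add C):
            ~(~F & F): β-rule — branch into ~~F  //  ~F.
              branch 1.1.1.1 (add ~~F):
                ○ open, literals {A=0, B=1, C=1, D=0, F=1}.
              branch 1.1.1.2 (add ~F):
                ○ open, literals {A=0, B=1, C=1, D=0, F=0}.
          branch 1.1.2 (add ((C -> C) | D)):
            ~(~F & F): β-rule — branch into ~~F  //  ~F.
              branch 1.1.2.1 (add ~~F):
                ((C -> C) | D): β-rule — branch into (C -> C)  //  D.
                  branch 1.1.2.1.1 (add (C -> C)):
                    (C -> C): β-rule — branch into ~C  //  C.
                      branch 1.1.2.1.1.1 (add ~C):
                        ○ open, literals {A=0, B=1, C=0, D=0, F=1}.
                      branch 1.1.2.1.1.2 (add C):
                        ○ open, literals {A=0, B=1, C=1, D=0, F=1}.
                  branch 1.1.2.1.2 (add D):
                    × closes — contains both D and ~D.
              branch 1.1.2.2 (add ~F):
                ((C -> C) | D): β-rule — branch into (C -> C)  //  D.
                  branch 1.1.2.2.1 (add (C -> C)):
                    (C -> C): β-rule — branch into ~C  //  C.
                      branch 1.1.2.2.1.1 (add ~C):
                        ○ open, literals {A=0, B=1, C=0, D=0, F=0}.
                      branch 1.1.2.2.1.2 (add C):
                        ○ open, literals {A=0, B=1, C=1, D=0, F=0}.
                  branch 1.1.2.2.2 (add D):
                    × closes — contains both D and ~D.
      branch 1.2 (add (~A -> A)):
        (C | ((C -> C) | D)): β-rule — branch into C  //  ((C -> C) | D).
          branch 1.2.1 (add C):
            (~A -> A): β-rule — branch into ~~A  //  A.
              branch 1.2.1.1 (add ~~A):
                ○ open, literals {A=1, C=1}.
              branch 1.2.1.2 (add A):
                ○ open, literals {A=1, C=1}.
          branch 1.2.2 (add ((C -> C) | D)):
            (~A -> A): β-rule — branch into ~~A  //  A.
              branch 1.2.2.1 (add ~~A):
                ((C -> C) | D): β-rule — branch into (C -> C)  //  D.
                  branch 1.2.2.1.1 (add (C -> C)):
                    (C -> C): β-rule — branch into ~C  //  C.
                      branch 1.2.2.1.1.1 (add ~C):
                        ○ open, literals {A=1, C=0}.
                      branch 1.2.2.1.1.2 (add C):
                        ○ open, literals {A=1, C=1}.
                  branch 1.2.2.1.2 (add D):
                    ○ open, literals {A=1, D=1}.
              branch 1.2.2.2 (add A):
                ((C -> C) | D): β-rule — branch into (C -> C)  //  D.
                  branch 1.2.2.2.1 (add (C -> C)):
                    (C -> C): β-rule — branch into ~C  //  C.
                      branch 1.2.2.2.1.1 (add ~C):
                        ○ open, literals {A=1, C=0}.
                      branch 1.2.2.2.1.2 (add C):
                        ○ open, literals {A=1, C=1}.
                  branch 1.2.2.2.2 (add D):
                    ○ open, literals {A=1, D=1}.
  branch 2 (add ~((~((A | (~B | D)) | ~B) -> (~F & F)) -> (~A -> A)), ~(C | ((C -> C) | D))):
    ~((~((A | (~B | D)) | ~B) -> (~F & F)) -> (~A -> A)): α-rule — add (~((A | (~B | D)) | ~B) -> (~F & F)), ~(~A -> A).
    ~(C | ((C -> C) | D)): α-rule — add ~C, ~((C -> C) | D).
    ~(~A -> A): α-rule — add ~A, ~A.
    ~((C -> C) | D): α-rule — add ~(C -> C), ~D.
    ~(C -> C): α-rule — add C, ~C.
    × closes — contains both C and ~C.
3 branches closed, 14 open.
Each open branch fixes some atoms; the unmentioned ones are free. Counting distinct full assignments: branch {A=0, B=1, C=1, D=0, F=1} (E) contributes 2 new; branch {A=0, B=1, C=1, D=0, F=0} (E) contributes 2 new; branch {A=0, B=1, C=0, D=0, F=1} (E) contributes 2 new; branch {A=0, B=1, C=1, D=0, F=1} (E) contributes 0 new; branch {A=0, B=1, C=0, D=0, F=0} (E) contributes 2 new; branch {A=0, B=1, C=1, D=0, F=0} (E) contributes 0 new; branch {A=1, C=1} (D, E, F, B) contributes 16 new; branch {A=1, C=1} (D, E, F, B) contributes 0 new; branch {A=1, C=0} (D, E, F, B) contributes 16 new; branch {A=1, C=1} (D, E, F, B) contributes 0 new; branch {A=1, D=1} (E, F, C, B) contributes 0 new; branch {A=1, C=0} (D, E, F, B) contributes 0 new; branch {A=1, C=1} (D, E, F, B) contributes 0 new; branch {A=1, D=1} (E, F, C, B) contributes 0 new. Total: 40.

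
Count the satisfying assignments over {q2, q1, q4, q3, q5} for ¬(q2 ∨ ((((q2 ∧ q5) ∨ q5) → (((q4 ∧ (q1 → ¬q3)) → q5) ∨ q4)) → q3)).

Initial set: {¬(q2 ∨ ((((q2 ∧ q5) ∨ q5) → (((q4 ∧ (q1 → ¬q3)) → q5) ∨ q4)) → q3))}.
¬(q2 ∨ ((((q2 ∧ q5) ∨ q5) → (((q4 ∧ (q1 → ¬q3)) → q5) ∨ q4)) → q3)): α-rule — add ¬q2, ¬((((q2 ∧ q5) ∨ q5) → (((q4 ∧ (q1 → ¬q3)) → q5) ∨ q4)) → q3).
¬((((q2 ∧ q5) ∨ q5) → (((q4 ∧ (q1 → ¬q3)) → q5) ∨ q4)) → q3): α-rule — add (((q2 ∧ q5) ∨ q5) → (((q4 ∧ (q1 → ¬q3)) → q5) ∨ q4)), ¬q3.
(((q2 ∧ q5) ∨ q5) → (((q4 ∧ (q1 → ¬q3)) → q5) ∨ q4)): β-rule — branch into ¬((q2 ∧ q5) ∨ q5)  //  (((q4 ∧ (q1 → ¬q3)) → q5) ∨ q4).
  branch 1 (add ¬((q2 ∧ q5) ∨ q5)):
    ¬((q2 ∧ q5) ∨ q5): α-rule — add ¬(q2 ∧ q5), ¬q5.
    ¬(q2 ∧ q5): β-rule — branch into ¬q2  //  ¬q5.
      branch 1.1 (add ¬q2):
        ○ open, literals {q2=F, q3=F, q5=F}.
      branch 1.2 (add ¬q5):
        ○ open, literals {q2=F, q3=F, q5=F}.
  branch 2 (add (((q4 ∧ (q1 → ¬q3)) → q5) ∨ q4)):
    (((q4 ∧ (q1 → ¬q3)) → q5) ∨ q4): β-rule — branch into ((q4 ∧ (q1 → ¬q3)) → q5)  //  q4.
      branch 2.1 (add ((q4 ∧ (q1 → ¬q3)) → q5)):
        ((q4 ∧ (q1 → ¬q3)) → q5): β-rule — branch into ¬(q4 ∧ (q1 → ¬q3))  //  q5.
          branch 2.1.1 (add ¬(q4 ∧ (q1 → ¬q3))):
            ¬(q4 ∧ (q1 → ¬q3)): β-rule — branch into ¬q4  //  ¬(q1 → ¬q3).
              branch 2.1.1.1 (add ¬q4):
                ○ open, literals {q2=F, q3=F, q4=F}.
              branch 2.1.1.2 (add ¬(q1 → ¬q3)):
                ¬(q1 → ¬q3): α-rule — add q1, ¬¬q3.
                × closes — contains both q3 and ¬q3.
          branch 2.1.2 (add q5):
            ○ open, literals {q2=F, q3=F, q5=T}.
      branch 2.2 (add q4):
        ○ open, literals {q2=F, q3=F, q4=T}.
1 branch closed, 5 open.
Each open branch fixes some atoms; the unmentioned ones are free. Counting distinct full assignments: branch {q2=F, q3=F, q5=F} (q1, q4) contributes 4 new; branch {q2=F, q3=F, q5=F} (q1, q4) contributes 0 new; branch {q2=F, q3=F, q4=F} (q1, q5) contributes 2 new; branch {q2=F, q3=F, q5=T} (q1, q4) contributes 2 new; branch {q2=F, q3=F, q4=T} (q1, q5) contributes 0 new. Total: 8.

8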